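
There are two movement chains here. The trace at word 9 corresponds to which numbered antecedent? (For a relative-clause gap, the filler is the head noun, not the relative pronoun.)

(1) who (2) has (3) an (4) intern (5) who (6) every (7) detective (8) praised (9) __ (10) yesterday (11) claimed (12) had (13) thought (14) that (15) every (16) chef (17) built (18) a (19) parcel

4

The marked gap is inside the relative clause, the direct object of "praised".
Its filler is the head noun "intern" (via "who"), at word 4.
(The other dependency links word 1 to a gap after word 11.)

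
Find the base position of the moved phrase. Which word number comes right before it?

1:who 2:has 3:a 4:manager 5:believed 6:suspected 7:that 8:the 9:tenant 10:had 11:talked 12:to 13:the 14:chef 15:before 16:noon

5

The displaced element is "who" (word 1).
It is linked across 1 clause boundary (Ø).
It functions as the subject of "suspected", so the gap sits immediately after word 5 ("believed").
Base order: A manager has believed that who suspected that the tenant had talked to the chef before noon.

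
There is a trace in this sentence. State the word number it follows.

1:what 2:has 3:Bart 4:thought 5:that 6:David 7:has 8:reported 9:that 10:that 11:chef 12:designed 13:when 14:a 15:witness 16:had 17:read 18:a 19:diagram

12

The displaced element is "what" (word 1).
It is linked across 2 clause boundaries (that → that).
It functions as the direct object of "designed", so the gap sits immediately after word 12 ("designed").
Base order: Bart has thought that David has reported that that chef designed what when a witness had read a diagram.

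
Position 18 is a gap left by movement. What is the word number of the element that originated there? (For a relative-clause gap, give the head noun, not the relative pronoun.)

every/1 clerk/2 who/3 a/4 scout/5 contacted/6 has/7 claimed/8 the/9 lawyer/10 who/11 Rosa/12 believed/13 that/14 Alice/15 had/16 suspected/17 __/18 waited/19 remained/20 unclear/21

The gap at 18 is the subject of "waited", inside a relative clause.
The relative pronoun is "who" (word 11); it is bound by the head noun immediately before it.
Its filler is the head noun "lawyer", at word 10.

10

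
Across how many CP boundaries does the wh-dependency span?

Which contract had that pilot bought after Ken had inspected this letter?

0

"which contract" originates inside the matrix clause — no clause boundary is crossed.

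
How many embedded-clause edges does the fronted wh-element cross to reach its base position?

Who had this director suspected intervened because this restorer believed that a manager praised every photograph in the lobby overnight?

1

"who" is extracted from the subject of "intervened".
Boundaries crossed, outermost first: [Ø] — 1 in total.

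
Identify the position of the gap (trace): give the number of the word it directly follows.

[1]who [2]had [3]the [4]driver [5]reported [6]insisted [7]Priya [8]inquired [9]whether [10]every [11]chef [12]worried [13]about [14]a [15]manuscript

5

The displaced element is "who" (word 1).
It is linked across 1 clause boundary (Ø).
It functions as the subject of "insisted", so the gap sits immediately after word 5 ("reported").
Base order: The driver had reported that who insisted Priya inquired whether every chef worried about a manuscript.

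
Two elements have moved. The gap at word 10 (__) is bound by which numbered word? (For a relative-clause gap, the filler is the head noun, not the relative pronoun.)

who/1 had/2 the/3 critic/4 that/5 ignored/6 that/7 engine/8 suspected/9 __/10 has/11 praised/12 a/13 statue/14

The marked gap is the subject of "praised".
Its filler is the fronted wh-phrase "who", at word 1.
(The other dependency links word 4 to a gap after word 5.)

1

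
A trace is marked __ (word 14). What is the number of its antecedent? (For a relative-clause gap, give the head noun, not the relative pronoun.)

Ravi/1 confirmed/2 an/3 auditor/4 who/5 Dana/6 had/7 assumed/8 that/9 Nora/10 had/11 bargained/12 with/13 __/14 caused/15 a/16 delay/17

The gap at 14 is the prepositional object of "bargained", inside a relative clause.
The relative pronoun is "who" (word 5); it is bound by the head noun immediately before it.
Its filler is the head noun "auditor", at word 4.

4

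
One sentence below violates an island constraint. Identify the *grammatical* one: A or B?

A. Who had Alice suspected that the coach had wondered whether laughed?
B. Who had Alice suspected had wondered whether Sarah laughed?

In A, the wh-phrase is extracted from inside a wh-island (introduced by "whether"), which blocks movement.
In B, the extraction path crosses only that-complement boundaries, which are transparent.
So B is grammatical.

B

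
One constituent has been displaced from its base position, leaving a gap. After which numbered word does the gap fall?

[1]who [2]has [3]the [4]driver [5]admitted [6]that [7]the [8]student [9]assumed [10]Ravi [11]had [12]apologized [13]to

13

The displaced element is "who" (word 1).
It is linked across 2 clause boundaries (that → Ø).
It functions as the object of the preposition "to" of "apologized", so the gap sits immediately after word 13 ("to").
Base order: The driver has admitted that the student assumed Ravi had apologized to who.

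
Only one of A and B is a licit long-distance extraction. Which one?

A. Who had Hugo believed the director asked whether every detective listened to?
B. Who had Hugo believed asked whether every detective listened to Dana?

B

In A, the wh-phrase is extracted from inside a wh-island (introduced by "whether"), which blocks movement.
In B, the extraction path crosses only that-complement boundaries, which are transparent.
So B is grammatical.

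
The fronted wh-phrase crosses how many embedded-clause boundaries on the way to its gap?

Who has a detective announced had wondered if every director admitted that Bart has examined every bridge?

1

"who" is extracted from the subject of "wondered".
Boundaries crossed, outermost first: [Ø] — 1 in total.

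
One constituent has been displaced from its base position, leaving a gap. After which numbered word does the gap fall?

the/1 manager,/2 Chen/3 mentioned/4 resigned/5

The displaced element is "the manager" (word 2).
It is linked across 1 clause boundary (Ø).
It functions as the subject of "resigned", so the gap sits immediately after word 4 ("mentioned").
Base order: Chen mentioned that the manager resigned.

4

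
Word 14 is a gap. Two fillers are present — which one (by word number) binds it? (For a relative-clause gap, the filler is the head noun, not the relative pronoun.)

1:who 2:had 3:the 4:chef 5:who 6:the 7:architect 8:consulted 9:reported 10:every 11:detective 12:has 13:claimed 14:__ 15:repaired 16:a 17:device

The marked gap is the subject of "repaired".
Its filler is the fronted wh-phrase "who", at word 1.
(The other dependency links word 4 to a gap after word 8.)

1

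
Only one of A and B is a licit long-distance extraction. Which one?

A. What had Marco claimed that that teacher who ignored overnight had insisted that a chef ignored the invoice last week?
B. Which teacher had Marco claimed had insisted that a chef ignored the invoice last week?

B

In A, the wh-phrase is extracted from inside a complex-NP island (relative clause) (introduced by "who"), which blocks movement.
In B, the extraction path crosses only that-complement boundaries, which are transparent.
So B is grammatical.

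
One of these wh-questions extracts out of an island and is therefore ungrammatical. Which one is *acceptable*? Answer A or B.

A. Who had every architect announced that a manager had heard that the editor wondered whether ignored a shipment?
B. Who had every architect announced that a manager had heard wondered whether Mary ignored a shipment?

In A, the wh-phrase is extracted from inside a wh-island (introduced by "whether"), which blocks movement.
In B, the extraction path crosses only that-complement boundaries, which are transparent.
So B is grammatical.

B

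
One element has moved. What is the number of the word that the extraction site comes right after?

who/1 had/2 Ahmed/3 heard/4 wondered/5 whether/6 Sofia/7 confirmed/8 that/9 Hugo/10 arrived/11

4

The displaced element is "who" (word 1).
It is linked across 1 clause boundary (Ø).
It functions as the subject of "wondered", so the gap sits immediately after word 4 ("heard").
Base order: Ahmed had heard that who wondered whether Sofia confirmed that Hugo arrived.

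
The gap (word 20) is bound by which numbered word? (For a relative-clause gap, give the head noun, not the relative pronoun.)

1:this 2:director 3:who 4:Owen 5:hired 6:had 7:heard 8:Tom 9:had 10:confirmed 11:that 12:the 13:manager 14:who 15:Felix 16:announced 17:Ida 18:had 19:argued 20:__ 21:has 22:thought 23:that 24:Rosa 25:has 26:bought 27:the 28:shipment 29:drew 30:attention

The gap at 20 is the subject of "thought", inside a relative clause.
The relative pronoun is "who" (word 14); it is bound by the head noun immediately before it.
Its filler is the head noun "manager", at word 13.

13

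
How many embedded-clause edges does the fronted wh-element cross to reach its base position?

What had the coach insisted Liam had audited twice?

"what" is extracted from the object of "audited".
Boundaries crossed, outermost first: [Ø] — 1 in total.

1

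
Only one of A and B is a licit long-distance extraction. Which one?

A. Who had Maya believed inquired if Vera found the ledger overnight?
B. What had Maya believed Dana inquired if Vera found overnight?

A

In B, the wh-phrase is extracted from inside a wh-island (introduced by "if"), which blocks movement.
In A, the extraction path crosses only that-complement boundaries, which are transparent.
So A is grammatical.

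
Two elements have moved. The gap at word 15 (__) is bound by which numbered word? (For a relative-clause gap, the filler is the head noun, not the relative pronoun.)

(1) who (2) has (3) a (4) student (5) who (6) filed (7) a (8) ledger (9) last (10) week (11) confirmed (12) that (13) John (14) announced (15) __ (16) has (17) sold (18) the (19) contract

The marked gap is the subject of "sold".
Its filler is the fronted wh-phrase "who", at word 1.
(The other dependency links word 4 to a gap after word 5.)

1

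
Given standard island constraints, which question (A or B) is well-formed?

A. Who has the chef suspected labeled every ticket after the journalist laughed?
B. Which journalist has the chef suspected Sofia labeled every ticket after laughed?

A

In B, the wh-phrase is extracted from inside an adjunct island (introduced by "after"), which blocks movement.
In A, the extraction path crosses only that-complement boundaries, which are transparent.
So A is grammatical.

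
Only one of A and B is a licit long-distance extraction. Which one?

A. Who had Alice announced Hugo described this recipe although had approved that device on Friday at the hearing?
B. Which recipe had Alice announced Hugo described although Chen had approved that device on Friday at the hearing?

B

In A, the wh-phrase is extracted from inside an adjunct island (introduced by "although"), which blocks movement.
In B, the extraction path crosses only that-complement boundaries, which are transparent.
So B is grammatical.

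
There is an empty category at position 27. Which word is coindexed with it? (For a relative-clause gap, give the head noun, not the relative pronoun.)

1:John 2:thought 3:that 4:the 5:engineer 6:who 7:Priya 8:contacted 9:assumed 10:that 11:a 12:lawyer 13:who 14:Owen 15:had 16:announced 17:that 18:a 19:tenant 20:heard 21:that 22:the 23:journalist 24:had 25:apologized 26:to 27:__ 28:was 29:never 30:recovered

12

The gap at 27 is the prepositional object of "apologized", inside a relative clause.
The relative pronoun is "who" (word 13); it is bound by the head noun immediately before it.
Its filler is the head noun "lawyer", at word 12.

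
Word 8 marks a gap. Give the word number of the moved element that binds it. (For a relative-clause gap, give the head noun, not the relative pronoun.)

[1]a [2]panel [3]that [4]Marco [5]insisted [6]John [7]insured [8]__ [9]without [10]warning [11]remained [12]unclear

2

The gap at 8 is the object of "insured", inside a relative clause.
The relative pronoun is "that" (word 3); it is bound by the head noun immediately before it.
Its filler is the head noun "panel", at word 2.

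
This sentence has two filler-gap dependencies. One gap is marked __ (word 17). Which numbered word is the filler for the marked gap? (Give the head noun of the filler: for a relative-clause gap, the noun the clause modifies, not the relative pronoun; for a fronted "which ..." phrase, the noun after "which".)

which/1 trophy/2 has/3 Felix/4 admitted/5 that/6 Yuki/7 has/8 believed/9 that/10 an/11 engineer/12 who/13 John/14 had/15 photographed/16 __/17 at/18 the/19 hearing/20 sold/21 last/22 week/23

The marked gap is inside the relative clause, the direct object of "photographed".
Its filler is the head noun "engineer" (via "who"), at word 12.
(The other dependency links word 2 to a gap after word 21.)

12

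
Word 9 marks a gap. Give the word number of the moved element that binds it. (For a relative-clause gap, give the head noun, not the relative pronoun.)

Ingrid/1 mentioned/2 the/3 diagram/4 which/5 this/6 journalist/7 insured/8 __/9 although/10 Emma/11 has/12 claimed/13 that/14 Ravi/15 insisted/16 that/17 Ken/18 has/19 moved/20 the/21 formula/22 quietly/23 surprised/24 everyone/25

4

The gap at 9 is the object of "insured", inside a relative clause.
The relative pronoun is "which" (word 5); it is bound by the head noun immediately before it.
Its filler is the head noun "diagram", at word 4.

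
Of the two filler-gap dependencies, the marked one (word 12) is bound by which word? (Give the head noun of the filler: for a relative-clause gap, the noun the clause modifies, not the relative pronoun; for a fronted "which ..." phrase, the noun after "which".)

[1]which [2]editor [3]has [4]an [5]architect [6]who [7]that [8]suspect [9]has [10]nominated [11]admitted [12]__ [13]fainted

The marked gap is the subject of "fainted".
Its filler is the fronted wh-phrase "which editor", at word 2.
(The other dependency links word 5 to a gap after word 10.)

2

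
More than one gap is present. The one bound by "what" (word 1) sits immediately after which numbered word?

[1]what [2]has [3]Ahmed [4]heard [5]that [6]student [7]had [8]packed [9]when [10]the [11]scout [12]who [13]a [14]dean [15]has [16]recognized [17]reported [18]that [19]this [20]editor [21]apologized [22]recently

The displaced element is "what" (word 1).
It is linked across 1 clause boundary (Ø).
It functions as the direct object of "packed", so the gap sits immediately after word 8 ("packed").
Base order: Ahmed has heard that student had packed what when the scout who a dean has recognized reported that this editor apologized recently.

8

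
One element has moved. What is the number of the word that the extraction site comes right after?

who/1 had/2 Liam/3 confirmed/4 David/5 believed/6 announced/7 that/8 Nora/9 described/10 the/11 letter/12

The displaced element is "who" (word 1).
It is linked across 2 clause boundaries (Ø → Ø).
It functions as the subject of "announced", so the gap sits immediately after word 6 ("believed").
Base order: Liam had confirmed David believed that who announced that Nora described the letter.

6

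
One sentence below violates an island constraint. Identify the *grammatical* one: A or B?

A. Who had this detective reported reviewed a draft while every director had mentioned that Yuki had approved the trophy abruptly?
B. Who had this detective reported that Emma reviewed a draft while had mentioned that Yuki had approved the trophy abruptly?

In B, the wh-phrase is extracted from inside an adjunct island (introduced by "while"), which blocks movement.
In A, the extraction path crosses only that-complement boundaries, which are transparent.
So A is grammatical.

A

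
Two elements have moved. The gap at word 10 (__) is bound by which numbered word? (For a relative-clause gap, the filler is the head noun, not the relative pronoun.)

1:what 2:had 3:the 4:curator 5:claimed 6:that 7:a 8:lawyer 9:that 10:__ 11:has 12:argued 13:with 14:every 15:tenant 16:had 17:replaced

8

The marked gap is inside the relative clause, the subject of "argued".
Its filler is the head noun "lawyer" (via "that"), at word 8.
(The other dependency links word 1 to a gap after word 17.)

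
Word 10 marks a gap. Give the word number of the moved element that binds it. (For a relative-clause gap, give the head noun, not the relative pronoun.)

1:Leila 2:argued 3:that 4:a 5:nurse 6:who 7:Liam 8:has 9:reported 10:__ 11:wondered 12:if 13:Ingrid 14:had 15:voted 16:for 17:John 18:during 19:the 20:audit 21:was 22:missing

The gap at 10 is the subject of "wondered", inside a relative clause.
The relative pronoun is "who" (word 6); it is bound by the head noun immediately before it.
Its filler is the head noun "nurse", at word 5.

5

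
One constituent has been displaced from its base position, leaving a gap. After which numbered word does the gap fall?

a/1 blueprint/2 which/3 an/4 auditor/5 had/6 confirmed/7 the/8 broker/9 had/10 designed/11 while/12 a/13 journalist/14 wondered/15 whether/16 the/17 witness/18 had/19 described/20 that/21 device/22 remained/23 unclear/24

The displaced element is "a blueprint" (word 2).
It is linked across 1 clause boundary (Ø).
It functions as the direct object of "designed", so the gap sits immediately after word 11 ("designed").
Base order: An auditor had confirmed the broker had designed a blueprint while a journalist wondered whether the witness had described that device.

11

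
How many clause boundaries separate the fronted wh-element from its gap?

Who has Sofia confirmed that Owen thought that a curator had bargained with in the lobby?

"who" is extracted from the PP object of "bargained".
Boundaries crossed, outermost first: [that], [that] — 2 in total.

2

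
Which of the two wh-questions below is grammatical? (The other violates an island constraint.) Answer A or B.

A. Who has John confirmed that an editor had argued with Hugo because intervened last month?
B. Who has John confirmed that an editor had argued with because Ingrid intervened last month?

B

In A, the wh-phrase is extracted from inside an adjunct island (introduced by "because"), which blocks movement.
In B, the extraction path crosses only that-complement boundaries, which are transparent.
So B is grammatical.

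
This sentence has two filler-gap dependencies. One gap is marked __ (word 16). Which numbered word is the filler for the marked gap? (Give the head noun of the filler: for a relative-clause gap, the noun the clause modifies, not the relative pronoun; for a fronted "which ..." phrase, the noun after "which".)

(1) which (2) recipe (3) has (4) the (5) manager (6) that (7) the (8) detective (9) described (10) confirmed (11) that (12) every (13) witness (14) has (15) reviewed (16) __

2

The marked gap is the direct object of "reviewed".
Its filler is the fronted wh-phrase "which recipe", at word 2.
(The other dependency links word 5 to a gap after word 9.)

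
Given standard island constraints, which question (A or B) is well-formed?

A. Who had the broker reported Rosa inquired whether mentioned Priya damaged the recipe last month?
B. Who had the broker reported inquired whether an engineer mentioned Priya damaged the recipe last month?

B

In A, the wh-phrase is extracted from inside a wh-island (introduced by "whether"), which blocks movement.
In B, the extraction path crosses only that-complement boundaries, which are transparent.
So B is grammatical.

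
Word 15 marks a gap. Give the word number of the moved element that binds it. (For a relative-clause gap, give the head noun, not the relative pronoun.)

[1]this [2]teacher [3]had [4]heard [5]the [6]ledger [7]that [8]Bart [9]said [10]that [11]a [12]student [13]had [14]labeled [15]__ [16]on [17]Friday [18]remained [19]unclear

The gap at 15 is the object of "labeled", inside a relative clause.
The relative pronoun is "that" (word 7); it is bound by the head noun immediately before it.
Its filler is the head noun "ledger", at word 6.

6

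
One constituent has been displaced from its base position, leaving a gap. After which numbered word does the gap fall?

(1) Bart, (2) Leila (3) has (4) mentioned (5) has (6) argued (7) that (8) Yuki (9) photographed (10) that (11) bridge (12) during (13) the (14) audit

The displaced element is "Bart" (word 1).
It is linked across 1 clause boundary (Ø).
It functions as the subject of "argued", so the gap sits immediately after word 4 ("mentioned").
Base order: Leila has mentioned that Bart has argued that Yuki photographed that bridge during the audit.

4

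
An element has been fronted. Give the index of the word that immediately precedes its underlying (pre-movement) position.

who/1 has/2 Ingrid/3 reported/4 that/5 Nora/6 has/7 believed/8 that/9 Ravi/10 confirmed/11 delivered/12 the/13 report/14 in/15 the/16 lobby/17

11

The displaced element is "who" (word 1).
It is linked across 3 clause boundaries (that → that → Ø).
It functions as the subject of "delivered", so the gap sits immediately after word 11 ("confirmed").
Base order: Ingrid has reported that Nora has believed that Ravi confirmed that who delivered the report in the lobby.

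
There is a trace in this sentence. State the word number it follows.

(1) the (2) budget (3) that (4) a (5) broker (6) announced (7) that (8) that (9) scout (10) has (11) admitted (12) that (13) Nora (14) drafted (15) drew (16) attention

The displaced element is "the budget" (word 2).
It is linked across 2 clause boundaries (that → that).
It functions as the direct object of "drafted", so the gap sits immediately after word 14 ("drafted").
Base order: A broker announced that that scout has admitted that Nora drafted the budget.

14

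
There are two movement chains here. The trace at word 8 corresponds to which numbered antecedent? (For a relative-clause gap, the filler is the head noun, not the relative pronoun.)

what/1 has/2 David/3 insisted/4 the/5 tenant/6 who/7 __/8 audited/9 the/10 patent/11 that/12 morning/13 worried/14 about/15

The marked gap is inside the relative clause, the subject of "audited".
Its filler is the head noun "tenant" (via "who"), at word 6.
(The other dependency links word 1 to a gap after word 15.)

6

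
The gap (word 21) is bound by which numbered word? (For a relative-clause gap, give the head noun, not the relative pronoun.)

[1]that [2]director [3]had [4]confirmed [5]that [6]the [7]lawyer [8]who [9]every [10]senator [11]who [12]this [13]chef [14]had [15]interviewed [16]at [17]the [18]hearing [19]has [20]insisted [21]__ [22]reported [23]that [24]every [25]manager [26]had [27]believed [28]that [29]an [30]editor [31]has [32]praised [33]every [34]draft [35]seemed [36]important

The gap at 21 is the subject of "reported", inside a relative clause.
The relative pronoun is "who" (word 8); it is bound by the head noun immediately before it.
Its filler is the head noun "lawyer", at word 7.

7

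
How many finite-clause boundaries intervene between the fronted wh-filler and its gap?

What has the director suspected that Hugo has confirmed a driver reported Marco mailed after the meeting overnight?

3

"what" is extracted from the object of "mailed".
Boundaries crossed, outermost first: [that], [Ø], [Ø] — 3 in total.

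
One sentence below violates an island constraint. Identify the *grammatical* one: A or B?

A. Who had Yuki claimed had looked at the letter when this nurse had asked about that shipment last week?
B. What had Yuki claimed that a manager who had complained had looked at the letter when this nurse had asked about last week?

In B, the wh-phrase is extracted from inside an adjunct island (introduced by "when"), which blocks movement.
In A, the extraction path crosses only that-complement boundaries, which are transparent.
So A is grammatical.

A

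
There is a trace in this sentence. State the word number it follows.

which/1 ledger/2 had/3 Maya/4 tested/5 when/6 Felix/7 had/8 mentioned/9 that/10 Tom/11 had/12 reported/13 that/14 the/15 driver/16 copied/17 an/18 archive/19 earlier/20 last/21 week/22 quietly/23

The displaced element is "which ledger" (word 2).
It functions as the direct object of "tested", so the gap sits immediately after word 5 ("tested").
Base order: Maya had tested which ledger when Felix had mentioned that Tom had reported that the driver copied an archive earlier last week quietly.

5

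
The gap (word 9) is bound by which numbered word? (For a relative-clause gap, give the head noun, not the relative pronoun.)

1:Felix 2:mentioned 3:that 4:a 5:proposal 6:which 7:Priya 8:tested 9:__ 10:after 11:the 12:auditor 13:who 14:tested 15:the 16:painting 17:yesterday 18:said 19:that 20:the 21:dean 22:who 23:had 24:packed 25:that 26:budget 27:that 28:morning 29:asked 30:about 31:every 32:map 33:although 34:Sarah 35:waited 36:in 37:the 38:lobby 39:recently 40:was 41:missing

The gap at 9 is the object of "tested", inside a relative clause.
The relative pronoun is "which" (word 6); it is bound by the head noun immediately before it.
Its filler is the head noun "proposal", at word 5.

5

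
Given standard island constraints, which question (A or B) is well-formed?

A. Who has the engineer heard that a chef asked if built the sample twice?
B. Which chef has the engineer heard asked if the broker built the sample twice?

B

In A, the wh-phrase is extracted from inside a wh-island (introduced by "if"), which blocks movement.
In B, the extraction path crosses only that-complement boundaries, which are transparent.
So B is grammatical.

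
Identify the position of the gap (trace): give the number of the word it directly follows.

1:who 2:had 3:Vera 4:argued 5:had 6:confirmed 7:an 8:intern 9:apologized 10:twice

The displaced element is "who" (word 1).
It is linked across 1 clause boundary (Ø).
It functions as the subject of "confirmed", so the gap sits immediately after word 4 ("argued").
Base order: Vera had argued that who had confirmed an intern apologized twice.

4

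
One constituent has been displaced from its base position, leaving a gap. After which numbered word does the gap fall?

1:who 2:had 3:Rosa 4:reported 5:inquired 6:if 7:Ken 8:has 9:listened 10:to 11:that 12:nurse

4

The displaced element is "who" (word 1).
It is linked across 1 clause boundary (Ø).
It functions as the subject of "inquired", so the gap sits immediately after word 4 ("reported").
Base order: Rosa had reported that who inquired if Ken has listened to that nurse.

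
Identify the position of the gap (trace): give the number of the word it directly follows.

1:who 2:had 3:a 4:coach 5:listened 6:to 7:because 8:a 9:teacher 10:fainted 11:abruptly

The displaced element is "who" (word 1).
It functions as the object of the preposition "to" of "listened", so the gap sits immediately after word 6 ("to").
Base order: A coach had listened to who because a teacher fainted abruptly.

6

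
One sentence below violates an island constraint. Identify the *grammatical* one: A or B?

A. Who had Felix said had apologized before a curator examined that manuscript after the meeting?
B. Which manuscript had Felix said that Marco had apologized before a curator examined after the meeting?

In B, the wh-phrase is extracted from inside an adjunct island (introduced by "before"), which blocks movement.
In A, the extraction path crosses only that-complement boundaries, which are transparent.
So A is grammatical.

A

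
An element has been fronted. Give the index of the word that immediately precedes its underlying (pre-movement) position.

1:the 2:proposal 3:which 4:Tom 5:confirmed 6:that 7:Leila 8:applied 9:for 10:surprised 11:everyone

The displaced element is "the proposal" (word 2).
It is linked across 1 clause boundary (that).
It functions as the object of the preposition "for" of "applied", so the gap sits immediately after word 9 ("for").
Base order: Tom confirmed that Leila applied for the proposal.

9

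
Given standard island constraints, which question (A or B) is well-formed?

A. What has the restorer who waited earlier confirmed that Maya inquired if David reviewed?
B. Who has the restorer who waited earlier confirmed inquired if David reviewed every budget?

In A, the wh-phrase is extracted from inside a wh-island (introduced by "if"), which blocks movement.
In B, the extraction path crosses only that-complement boundaries, which are transparent.
So B is grammatical.

B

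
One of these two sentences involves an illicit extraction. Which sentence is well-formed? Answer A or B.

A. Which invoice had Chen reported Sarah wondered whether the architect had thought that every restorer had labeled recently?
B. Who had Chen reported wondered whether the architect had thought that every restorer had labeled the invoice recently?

B

In A, the wh-phrase is extracted from inside a wh-island (introduced by "whether"), which blocks movement.
In B, the extraction path crosses only that-complement boundaries, which are transparent.
So B is grammatical.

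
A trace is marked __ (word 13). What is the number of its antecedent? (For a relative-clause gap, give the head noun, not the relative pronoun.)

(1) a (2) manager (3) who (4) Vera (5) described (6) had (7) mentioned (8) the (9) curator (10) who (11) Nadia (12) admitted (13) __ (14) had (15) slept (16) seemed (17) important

The gap at 13 is the subject of "slept", inside a relative clause.
The relative pronoun is "who" (word 10); it is bound by the head noun immediately before it.
Its filler is the head noun "curator", at word 9.

9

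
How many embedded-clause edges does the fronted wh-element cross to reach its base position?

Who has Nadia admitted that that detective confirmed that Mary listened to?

2

"who" is extracted from the PP object of "listened".
Boundaries crossed, outermost first: [that], [that] — 2 in total.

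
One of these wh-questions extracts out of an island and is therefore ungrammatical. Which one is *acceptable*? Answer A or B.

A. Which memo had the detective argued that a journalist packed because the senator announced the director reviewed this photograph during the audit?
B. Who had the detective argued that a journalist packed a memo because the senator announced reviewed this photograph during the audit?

In B, the wh-phrase is extracted from inside an adjunct island (introduced by "because"), which blocks movement.
In A, the extraction path crosses only that-complement boundaries, which are transparent.
So A is grammatical.

A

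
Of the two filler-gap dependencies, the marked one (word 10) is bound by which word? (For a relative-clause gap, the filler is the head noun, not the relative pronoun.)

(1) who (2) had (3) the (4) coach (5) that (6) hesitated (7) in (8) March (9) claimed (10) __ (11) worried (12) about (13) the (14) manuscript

1

The marked gap is the subject of "worried".
Its filler is the fronted wh-phrase "who", at word 1.
(The other dependency links word 4 to a gap after word 5.)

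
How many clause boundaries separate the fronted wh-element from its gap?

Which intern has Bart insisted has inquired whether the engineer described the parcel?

"which intern" is extracted from the subject of "inquired".
Boundaries crossed, outermost first: [Ø] — 1 in total.

1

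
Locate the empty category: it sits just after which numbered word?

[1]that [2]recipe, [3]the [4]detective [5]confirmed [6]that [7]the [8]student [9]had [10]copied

10

The displaced element is "that recipe" (word 2).
It is linked across 1 clause boundary (that).
It functions as the direct object of "copied", so the gap sits immediately after word 10 ("copied").
Base order: The detective confirmed that the student had copied that recipe.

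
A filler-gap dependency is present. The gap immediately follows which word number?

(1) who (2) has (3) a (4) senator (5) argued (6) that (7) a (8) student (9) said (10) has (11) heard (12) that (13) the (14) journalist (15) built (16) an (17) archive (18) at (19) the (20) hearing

The displaced element is "who" (word 1).
It is linked across 2 clause boundaries (that → Ø).
It functions as the subject of "heard", so the gap sits immediately after word 9 ("said").
Base order: A senator has argued that a student said that who has heard that the journalist built an archive at the hearing.

9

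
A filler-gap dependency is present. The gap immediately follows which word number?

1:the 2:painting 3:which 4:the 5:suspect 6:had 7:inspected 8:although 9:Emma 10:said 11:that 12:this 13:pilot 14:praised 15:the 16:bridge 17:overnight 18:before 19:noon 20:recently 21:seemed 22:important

The displaced element is "the painting" (word 2).
It functions as the direct object of "inspected", so the gap sits immediately after word 7 ("inspected").
Base order: The suspect had inspected the painting although Emma said that this pilot praised the bridge overnight before noon recently.

7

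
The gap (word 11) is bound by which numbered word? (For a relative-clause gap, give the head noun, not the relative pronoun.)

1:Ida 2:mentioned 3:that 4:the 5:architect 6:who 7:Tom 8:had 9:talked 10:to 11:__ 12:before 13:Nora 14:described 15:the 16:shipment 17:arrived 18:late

The gap at 11 is the prepositional object of "talked", inside a relative clause.
The relative pronoun is "who" (word 6); it is bound by the head noun immediately before it.
Its filler is the head noun "architect", at word 5.

5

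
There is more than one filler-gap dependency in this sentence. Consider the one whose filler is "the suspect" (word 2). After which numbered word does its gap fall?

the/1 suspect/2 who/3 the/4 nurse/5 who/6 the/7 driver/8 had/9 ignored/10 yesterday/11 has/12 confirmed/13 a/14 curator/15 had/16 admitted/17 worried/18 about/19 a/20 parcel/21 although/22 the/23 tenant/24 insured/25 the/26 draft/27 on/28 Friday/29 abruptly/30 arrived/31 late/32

The displaced element is "the suspect" (word 2).
It is linked across 2 clause boundaries (Ø → Ø).
It functions as the subject of "worried", so the gap sits immediately after word 17 ("admitted").
Base order: The nurse who the driver had ignored yesterday has confirmed a curator had admitted that the suspect worried about a parcel although the tenant insured the draft on Friday abruptly.

17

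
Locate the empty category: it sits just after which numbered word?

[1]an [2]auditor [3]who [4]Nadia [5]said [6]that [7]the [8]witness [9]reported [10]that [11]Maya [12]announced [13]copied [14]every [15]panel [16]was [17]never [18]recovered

12

The displaced element is "an auditor" (word 2).
It is linked across 3 clause boundaries (that → that → Ø).
It functions as the subject of "copied", so the gap sits immediately after word 12 ("announced").
Base order: Nadia said that the witness reported that Maya announced an auditor copied every panel.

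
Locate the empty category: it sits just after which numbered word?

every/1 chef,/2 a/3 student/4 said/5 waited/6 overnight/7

5

The displaced element is "every chef" (word 2).
It is linked across 1 clause boundary (Ø).
It functions as the subject of "waited", so the gap sits immediately after word 5 ("said").
Base order: A student said every chef waited overnight.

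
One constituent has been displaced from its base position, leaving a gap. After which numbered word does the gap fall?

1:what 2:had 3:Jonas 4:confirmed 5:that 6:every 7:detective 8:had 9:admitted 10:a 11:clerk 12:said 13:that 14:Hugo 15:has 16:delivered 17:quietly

16

The displaced element is "what" (word 1).
It is linked across 3 clause boundaries (that → Ø → that).
It functions as the direct object of "delivered", so the gap sits immediately after word 16 ("delivered").
Base order: Jonas had confirmed that every detective had admitted a clerk said that Hugo has delivered what quietly.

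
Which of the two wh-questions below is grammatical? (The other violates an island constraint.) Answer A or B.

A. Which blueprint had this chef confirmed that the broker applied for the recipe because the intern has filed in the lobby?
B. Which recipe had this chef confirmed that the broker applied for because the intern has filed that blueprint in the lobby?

In A, the wh-phrase is extracted from inside an adjunct island (introduced by "because"), which blocks movement.
In B, the extraction path crosses only that-complement boundaries, which are transparent.
So B is grammatical.

B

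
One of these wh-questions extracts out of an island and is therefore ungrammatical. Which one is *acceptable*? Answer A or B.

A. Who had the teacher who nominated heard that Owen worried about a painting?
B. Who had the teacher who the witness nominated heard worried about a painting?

B

In A, the wh-phrase is extracted from inside a complex-NP island (relative clause) (introduced by "who"), which blocks movement.
In B, the extraction path crosses only that-complement boundaries, which are transparent.
So B is grammatical.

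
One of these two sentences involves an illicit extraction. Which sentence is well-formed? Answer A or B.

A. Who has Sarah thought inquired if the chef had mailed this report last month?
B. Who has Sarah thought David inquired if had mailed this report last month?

In B, the wh-phrase is extracted from inside a wh-island (introduced by "if"), which blocks movement.
In A, the extraction path crosses only that-complement boundaries, which are transparent.
So A is grammatical.

A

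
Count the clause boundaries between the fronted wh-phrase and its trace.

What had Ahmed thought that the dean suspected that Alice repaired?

"what" is extracted from the object of "repaired".
Boundaries crossed, outermost first: [that], [that] — 2 in total.

2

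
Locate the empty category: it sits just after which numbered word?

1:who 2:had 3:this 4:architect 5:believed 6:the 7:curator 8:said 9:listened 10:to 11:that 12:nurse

The displaced element is "who" (word 1).
It is linked across 2 clause boundaries (Ø → Ø).
It functions as the subject of "listened", so the gap sits immediately after word 8 ("said").
Base order: This architect had believed the curator said that who listened to that nurse.

8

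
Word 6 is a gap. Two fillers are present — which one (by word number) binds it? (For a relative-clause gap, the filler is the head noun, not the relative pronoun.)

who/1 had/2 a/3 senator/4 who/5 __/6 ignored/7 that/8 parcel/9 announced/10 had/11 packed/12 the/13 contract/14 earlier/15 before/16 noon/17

The marked gap is inside the relative clause, the subject of "ignored".
Its filler is the head noun "senator" (via "who"), at word 4.
(The other dependency links word 1 to a gap after word 10.)

4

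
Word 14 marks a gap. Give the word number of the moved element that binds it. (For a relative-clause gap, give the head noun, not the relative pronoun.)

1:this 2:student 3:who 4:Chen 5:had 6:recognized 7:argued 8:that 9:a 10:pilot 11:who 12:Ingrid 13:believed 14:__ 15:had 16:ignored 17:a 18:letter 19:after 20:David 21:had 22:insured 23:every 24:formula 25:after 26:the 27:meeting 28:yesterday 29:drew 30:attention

10

The gap at 14 is the subject of "ignored", inside a relative clause.
The relative pronoun is "who" (word 11); it is bound by the head noun immediately before it.
Its filler is the head noun "pilot", at word 10.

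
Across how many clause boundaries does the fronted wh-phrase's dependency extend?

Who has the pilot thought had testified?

1

"who" is extracted from the subject of "testified".
Boundaries crossed, outermost first: [Ø] — 1 in total.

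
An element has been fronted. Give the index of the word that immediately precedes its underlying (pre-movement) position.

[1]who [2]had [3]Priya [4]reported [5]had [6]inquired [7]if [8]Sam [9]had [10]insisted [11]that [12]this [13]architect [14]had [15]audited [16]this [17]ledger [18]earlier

4

The displaced element is "who" (word 1).
It is linked across 1 clause boundary (Ø).
It functions as the subject of "inquired", so the gap sits immediately after word 4 ("reported").
Base order: Priya had reported who had inquired if Sam had insisted that this architect had audited this ledger earlier.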